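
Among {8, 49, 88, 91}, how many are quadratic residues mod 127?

(8/127) = +1 → QR.
(49/127) = +1 → QR.
(88/127) = +1 → QR.
(91/127) = -1 → non-residue.
Total quadratic residues among the 4: 3.

3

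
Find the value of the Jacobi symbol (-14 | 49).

0

First reduce: -14 ≡ 35 (mod 49).
Reciprocity: 35 ≡ 3 and 49 ≡ 1 (mod 4), so (35/49) = +(49/35).
Reduce top mod 35: now compute (14/35).
Pull out 2: since 35 ≡ 3 (mod 8), (2/35) = -1.
Reciprocity: 7 ≡ 3 and 35 ≡ 3 (mod 4), so (7/35) = −(35/7).
Reduce top mod 7: now compute (0/7).
Top reduces to 0: gcd > 1, so the symbol is 0.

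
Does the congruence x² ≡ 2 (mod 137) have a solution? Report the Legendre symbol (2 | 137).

Pull out 2: since 137 ≡ 1 (mod 8), (2/137) = +1.
Reached (1/137) = 1. Collecting the sign flips along the way, the symbol is +1.

1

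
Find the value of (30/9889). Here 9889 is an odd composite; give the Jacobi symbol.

1

Pull out 2: since 9889 ≡ 1 (mod 8), (2/9889) = +1.
Reciprocity: 15 ≡ 3 and 9889 ≡ 1 (mod 4), so (15/9889) = +(9889/15).
Reduce top mod 15: now compute (4/15).
Pull out 2^2: since 15 ≡ 7 (mod 8), (2/15) = +1, so (2/15)^2 = +1.
Reached (1/15) = 1. Collecting the sign flips along the way, the symbol is +1.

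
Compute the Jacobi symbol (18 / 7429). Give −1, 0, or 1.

-1

Pull out 2: since 7429 ≡ 5 (mod 8), (2/7429) = -1.
Reciprocity: 9 ≡ 1 and 7429 ≡ 1 (mod 4), so (9/7429) = +(7429/9).
Reduce top mod 9: now compute (4/9).
Pull out 2^2: since 9 ≡ 1 (mod 8), (2/9) = +1, so (2/9)^2 = +1.
Reached (1/9) = 1. Collecting the sign flips along the way, the symbol is -1.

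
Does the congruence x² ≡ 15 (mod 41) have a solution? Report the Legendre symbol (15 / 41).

-1

Euler's criterion: (15/41) ≡ 15^20 (mod 41).
15^2 ≡ 20 (mod 41)
15^4 ≡ 31 (mod 41)
15^8 ≡ 18 (mod 41)
15^16 ≡ 37 (mod 41)
15^20 = 15^(16+4) ≡ 40 (mod 41).
Result is 40 ≡ −1, so (15/41) = −1.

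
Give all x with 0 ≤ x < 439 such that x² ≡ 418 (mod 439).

Since 439 ≡ 3 (mod 4), a square root of 418 is 418^((439+1)/4) = 418^110 mod 439.
Repeated squaring: 418^2≡2, 418^4≡4, 418^8≡16, 418^16≡256, 418^32≡125, 418^64≡260 (mod 439).
418^110 = 418^(64+32+8+4+2) ≡ 36 (mod 439).
Check: 36² = 1296 ≡ 418 (mod 439). The two roots are 36 and 403.

36, 403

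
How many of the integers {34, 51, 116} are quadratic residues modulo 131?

(34/131) = +1 → QR.
(51/131) = -1 → non-residue.
(116/131) = -1 → non-residue.
Total quadratic residues among the 3: 1.

1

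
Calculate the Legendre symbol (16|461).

Euler's criterion: (16/461) ≡ 16^230 (mod 461).
16^2 ≡ 256 (mod 461)
16^4 ≡ 74 (mod 461)
16^8 ≡ 405 (mod 461)
16^16 ≡ 370 (mod 461)
16^32 ≡ 444 (mod 461)
16^64 ≡ 289 (mod 461)
16^128 ≡ 80 (mod 461)
16^230 = 16^(128+64+32+4+2) ≡ 1 (mod 461).
Result is 1, so (16/461) = 1.

1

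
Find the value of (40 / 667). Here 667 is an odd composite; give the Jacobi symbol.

Pull out 2^3: since 667 ≡ 3 (mod 8), (2/667) = -1, so (2/667)^3 = -1.
Reciprocity: 5 ≡ 1 and 667 ≡ 3 (mod 4), so (5/667) = +(667/5).
Reduce top mod 5: now compute (2/5).
Pull out 2: since 5 ≡ 5 (mod 8), (2/5) = -1.
Reached (1/5) = 1. Collecting the sign flips along the way, the symbol is +1.

1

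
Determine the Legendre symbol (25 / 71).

1

Euler's criterion: (25/71) ≡ 25^35 (mod 71).
25^2 ≡ 57 (mod 71)
25^4 ≡ 54 (mod 71)
25^8 ≡ 5 (mod 71)
25^16 ≡ 25 (mod 71)
25^32 ≡ 57 (mod 71)
25^35 = 25^(32+2+1) ≡ 1 (mod 71).
Result is 1, so (25/71) = 1.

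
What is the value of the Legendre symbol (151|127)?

First reduce: 151 ≡ 24 (mod 127).
Pull out 2^3: since 127 ≡ 7 (mod 8), (2/127) = +1, so (2/127)^3 = +1.
Reciprocity: 3 ≡ 3 and 127 ≡ 3 (mod 4), so (3/127) = −(127/3).
Reduce top mod 3: now compute (1/3).
Reached (1/3) = 1. Collecting the sign flips along the way, the symbol is -1.

-1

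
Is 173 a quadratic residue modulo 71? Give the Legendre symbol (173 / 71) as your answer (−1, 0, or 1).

First reduce: 173 ≡ 31 (mod 71).
Reciprocity: 31 ≡ 3 and 71 ≡ 3 (mod 4), so (31/71) = −(71/31).
Reduce top mod 31: now compute (9/31).
Reciprocity: 9 ≡ 1 and 31 ≡ 3 (mod 4), so (9/31) = +(31/9).
Reduce top mod 9: now compute (4/9).
Pull out 2^2: since 9 ≡ 1 (mod 8), (2/9) = +1, so (2/9)^2 = +1.
Reached (1/9) = 1. Collecting the sign flips along the way, the symbol is -1.

-1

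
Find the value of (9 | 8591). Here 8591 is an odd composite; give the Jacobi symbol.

Reciprocity: 9 ≡ 1 and 8591 ≡ 3 (mod 4), so (9/8591) = +(8591/9).
Reduce top mod 9: now compute (5/9).
Reciprocity: 5 ≡ 1 and 9 ≡ 1 (mod 4), so (5/9) = +(9/5).
Reduce top mod 5: now compute (4/5).
Pull out 2^2: since 5 ≡ 5 (mod 8), (2/5) = -1, so (2/5)^2 = +1.
Reached (1/5) = 1. Collecting the sign flips along the way, the symbol is +1.

1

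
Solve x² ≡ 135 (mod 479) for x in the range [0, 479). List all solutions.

130, 349

Since 479 ≡ 3 (mod 4), a square root of 135 is 135^((479+1)/4) = 135^120 mod 479.
Repeated squaring: 135^2≡23, 135^4≡50, 135^8≡105, 135^16≡8, 135^32≡64, 135^64≡264 (mod 479).
135^120 = 135^(64+32+16+8) ≡ 349 (mod 479).
Check: 349² = 121801 ≡ 135 (mod 479). The two roots are 130 and 349.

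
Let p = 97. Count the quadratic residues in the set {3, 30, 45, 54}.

(3/97) = +1 → QR.
(30/97) = -1 → non-residue.
(45/97) = -1 → non-residue.
(54/97) = +1 → QR.
Total quadratic residues among the 4: 2.

2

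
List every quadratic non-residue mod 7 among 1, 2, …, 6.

3, 5, 6

Square k = 1,…,3 (k and 7−k give the same square):
1²=1, 2²=4, 3²≡2 (mod 7).
The residues are {1, 2, 4}; the non-residues are the remaining 3 nonzero classes.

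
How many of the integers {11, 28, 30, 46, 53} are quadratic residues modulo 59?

3

(11/59) = -1 → non-residue.
(28/59) = +1 → QR.
(30/59) = -1 → non-residue.
(46/59) = +1 → QR.
(53/59) = +1 → QR.
Total quadratic residues among the 5: 3.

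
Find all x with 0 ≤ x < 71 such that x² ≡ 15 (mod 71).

Since 71 ≡ 3 (mod 4), a square root of 15 is 15^((71+1)/4) = 15^18 mod 71.
Repeated squaring: 15^2≡12, 15^4≡2, 15^8≡4, 15^16≡16 (mod 71).
15^18 = 15^(16+2) ≡ 50 (mod 71).
Check: 50² = 2500 ≡ 15 (mod 71). The two roots are 21 and 50.

21, 50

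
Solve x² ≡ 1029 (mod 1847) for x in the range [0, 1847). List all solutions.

Since 1847 ≡ 3 (mod 4), a square root of 1029 is 1029^((1847+1)/4) = 1029^462 mod 1847.
Repeated squaring: 1029^2≡510, 1029^4≡1520, 1029^8≡1650, 1029^16≡22, 1029^32≡484, 1029^64≡1534, 1029^128≡78, 1029^256≡543 (mod 1847).
1029^462 = 1029^(256+128+64+8+4+2) ≡ 1186 (mod 1847).
Check: 1186² = 1406596 ≡ 1029 (mod 1847). The two roots are 661 and 1186.

661, 1186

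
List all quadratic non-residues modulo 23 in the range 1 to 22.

Square k = 1,…,11 (k and 23−k give the same square):
1²=1, 2²=4, 3²=9, 4²=16, 5²≡2, 6²≡13, 7²≡3, 8²≡18, 9²≡12, 10²≡8, 11²≡6 (mod 23).
The residues are {1, 2, 3, 4, 6, 8, 9, 12, 13, 16, 18}; the non-residues are the remaining 11 nonzero classes.

5 7 10 11 14 15 17 19 20 21 22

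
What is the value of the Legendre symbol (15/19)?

Reciprocity: 15 ≡ 3 and 19 ≡ 3 (mod 4), so (15/19) = −(19/15).
Reduce top mod 15: now compute (4/15).
Pull out 2^2: since 15 ≡ 7 (mod 8), (2/15) = +1, so (2/15)^2 = +1.
Reached (1/15) = 1. Collecting the sign flips along the way, the symbol is -1.

-1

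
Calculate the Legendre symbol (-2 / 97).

1

First reduce: -2 ≡ 95 (mod 97).
Reciprocity: 95 ≡ 3 and 97 ≡ 1 (mod 4), so (95/97) = +(97/95).
Reduce top mod 95: now compute (2/95).
Pull out 2: since 95 ≡ 7 (mod 8), (2/95) = +1.
Reached (1/95) = 1. Collecting the sign flips along the way, the symbol is +1.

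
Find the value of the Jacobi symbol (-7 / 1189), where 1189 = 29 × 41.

First reduce: -7 ≡ 1182 (mod 1189).
Pull out 2: since 1189 ≡ 5 (mod 8), (2/1189) = -1.
Reciprocity: 591 ≡ 3 and 1189 ≡ 1 (mod 4), so (591/1189) = +(1189/591).
Reduce top mod 591: now compute (7/591).
Reciprocity: 7 ≡ 3 and 591 ≡ 3 (mod 4), so (7/591) = −(591/7).
Reduce top mod 7: now compute (3/7).
Reciprocity: 3 ≡ 3 and 7 ≡ 3 (mod 4), so (3/7) = −(7/3).
Reduce top mod 3: now compute (1/3).
Reached (1/3) = 1. Collecting the sign flips along the way, the symbol is -1.

-1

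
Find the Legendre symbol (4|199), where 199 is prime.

Pull out 2^2: since 199 ≡ 7 (mod 8), (2/199) = +1, so (2/199)^2 = +1.
Reached (1/199) = 1. Collecting the sign flips along the way, the symbol is +1.

1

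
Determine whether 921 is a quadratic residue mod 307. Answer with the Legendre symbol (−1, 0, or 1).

First reduce: 921 ≡ 0 (mod 307).
Top reduces to 0: gcd > 1, so the symbol is 0.

0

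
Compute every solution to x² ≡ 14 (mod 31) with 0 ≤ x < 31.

Since 31 ≡ 3 (mod 4), a square root of 14 is 14^((31+1)/4) = 14^8 mod 31.
Repeated squaring: 14^2≡10, 14^4≡7, 14^8≡18 (mod 31).
14^8 = 14^(8) ≡ 18 (mod 31).
Check: 18² = 324 ≡ 14 (mod 31). The two roots are 13 and 18.

13, 18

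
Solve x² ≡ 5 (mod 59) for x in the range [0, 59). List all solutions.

8, 51

Since 59 ≡ 3 (mod 4), a square root of 5 is 5^((59+1)/4) = 5^15 mod 59.
Repeated squaring: 5^2≡25, 5^4≡35, 5^8≡45 (mod 59).
5^15 = 5^(8+4+2+1) ≡ 51 (mod 59).
Check: 51² = 2601 ≡ 5 (mod 59). The two roots are 8 and 51.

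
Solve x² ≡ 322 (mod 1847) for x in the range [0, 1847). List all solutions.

Since 1847 ≡ 3 (mod 4), a square root of 322 is 322^((1847+1)/4) = 322^462 mod 1847.
Repeated squaring: 322^2≡252, 322^4≡706, 322^8≡1593, 322^16≡1718, 322^32≡18, 322^64≡324, 322^128≡1544, 322^256≡1306 (mod 1847).
322^462 = 322^(256+128+64+8+4+2) ≡ 1095 (mod 1847).
Check: 1095² = 1199025 ≡ 322 (mod 1847). The two roots are 752 and 1095.

752, 1095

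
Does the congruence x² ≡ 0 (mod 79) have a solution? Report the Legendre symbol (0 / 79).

Top reduces to 0: gcd > 1, so the symbol is 0.

0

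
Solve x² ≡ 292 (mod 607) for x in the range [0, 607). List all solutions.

242, 365

Since 607 ≡ 3 (mod 4), a square root of 292 is 292^((607+1)/4) = 292^152 mod 607.
Repeated squaring: 292^2≡284, 292^4≡532, 292^8≡162, 292^16≡143, 292^32≡418, 292^64≡515, 292^128≡573 (mod 607).
292^152 = 292^(128+16+8) ≡ 242 (mod 607).
Check: 242² = 58564 ≡ 292 (mod 607). The two roots are 242 and 365.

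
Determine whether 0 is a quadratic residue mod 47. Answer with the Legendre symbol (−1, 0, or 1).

Top reduces to 0: gcd > 1, so the symbol is 0.

0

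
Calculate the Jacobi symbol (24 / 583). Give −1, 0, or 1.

-1

Pull out 2^3: since 583 ≡ 7 (mod 8), (2/583) = +1, so (2/583)^3 = +1.
Reciprocity: 3 ≡ 3 and 583 ≡ 3 (mod 4), so (3/583) = −(583/3).
Reduce top mod 3: now compute (1/3).
Reached (1/3) = 1. Collecting the sign flips along the way, the symbol is -1.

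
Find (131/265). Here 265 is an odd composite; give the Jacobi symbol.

Reciprocity: 131 ≡ 3 and 265 ≡ 1 (mod 4), so (131/265) = +(265/131).
Reduce top mod 131: now compute (3/131).
Reciprocity: 3 ≡ 3 and 131 ≡ 3 (mod 4), so (3/131) = −(131/3).
Reduce top mod 3: now compute (2/3).
Pull out 2: since 3 ≡ 3 (mod 8), (2/3) = -1.
Reached (1/3) = 1. Collecting the sign flips along the way, the symbol is +1.

1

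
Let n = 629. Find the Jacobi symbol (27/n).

-1

Reciprocity: 27 ≡ 3 and 629 ≡ 1 (mod 4), so (27/629) = +(629/27).
Reduce top mod 27: now compute (8/27).
Pull out 2^3: since 27 ≡ 3 (mod 8), (2/27) = -1, so (2/27)^3 = -1.
Reached (1/27) = 1. Collecting the sign flips along the way, the symbol is -1.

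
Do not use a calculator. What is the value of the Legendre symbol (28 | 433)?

-1

Pull out 2^2: since 433 ≡ 1 (mod 8), (2/433) = +1, so (2/433)^2 = +1.
Reciprocity: 7 ≡ 3 and 433 ≡ 1 (mod 4), so (7/433) = +(433/7).
Reduce top mod 7: now compute (6/7).
Pull out 2: since 7 ≡ 7 (mod 8), (2/7) = +1.
Reciprocity: 3 ≡ 3 and 7 ≡ 3 (mod 4), so (3/7) = −(7/3).
Reduce top mod 3: now compute (1/3).
Reached (1/3) = 1. Collecting the sign flips along the way, the symbol is -1.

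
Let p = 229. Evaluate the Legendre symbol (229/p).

First reduce: 229 ≡ 0 (mod 229).
Top reduces to 0: gcd > 1, so the symbol is 0.

0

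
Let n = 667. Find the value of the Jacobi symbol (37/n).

Reciprocity: 37 ≡ 1 and 667 ≡ 3 (mod 4), so (37/667) = +(667/37).
Reduce top mod 37: now compute (1/37).
Reached (1/37) = 1. Collecting the sign flips along the way, the symbol is +1.

1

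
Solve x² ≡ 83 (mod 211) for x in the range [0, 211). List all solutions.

Since 211 ≡ 3 (mod 4), a square root of 83 is 83^((211+1)/4) = 83^53 mod 211.
Repeated squaring: 83^2≡137, 83^4≡201, 83^8≡100, 83^16≡83, 83^32≡137 (mod 211).
83^53 = 83^(32+16+4+1) ≡ 100 (mod 211).
Check: 100² = 10000 ≡ 83 (mod 211). The two roots are 100 and 111.

100, 111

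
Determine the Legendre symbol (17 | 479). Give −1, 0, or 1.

-1

Euler's criterion: (17/479) ≡ 17^239 (mod 479).
17^2 ≡ 289 (mod 479)
17^4 ≡ 175 (mod 479)
17^8 ≡ 448 (mod 479)
17^16 ≡ 3 (mod 479)
17^32 ≡ 9 (mod 479)
17^64 ≡ 81 (mod 479)
17^128 ≡ 334 (mod 479)
17^239 = 17^(128+64+32+8+4+2+1) ≡ 478 (mod 479).
Result is 478 ≡ −1, so (17/479) = −1.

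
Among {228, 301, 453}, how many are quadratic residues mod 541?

(228/541) = +1 → QR.
(301/541) = +1 → QR.
(453/541) = +1 → QR.
Total quadratic residues among the 3: 3.

3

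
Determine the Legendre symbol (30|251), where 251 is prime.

Euler's criterion: (30/251) ≡ 30^125 (mod 251).
30^2 ≡ 147 (mod 251)
30^4 ≡ 23 (mod 251)
30^8 ≡ 27 (mod 251)
30^16 ≡ 227 (mod 251)
30^32 ≡ 74 (mod 251)
30^64 ≡ 205 (mod 251)
30^125 = 30^(64+32+16+8+4+1) ≡ 250 (mod 251).
Result is 250 ≡ −1, so (30/251) = −1.

-1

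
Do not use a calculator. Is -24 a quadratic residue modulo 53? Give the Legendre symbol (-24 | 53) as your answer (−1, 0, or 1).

1

Euler's criterion: (-24/53) ≡ 29^26 (mod 53).
29^2 ≡ 46 (mod 53)
29^4 ≡ 49 (mod 53)
29^8 ≡ 16 (mod 53)
29^16 ≡ 44 (mod 53)
29^26 = 29^(16+8+2) ≡ 1 (mod 53).
Result is 1, so (-24/53) = 1.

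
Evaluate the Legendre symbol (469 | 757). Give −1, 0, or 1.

-1

Reciprocity: 469 ≡ 1 and 757 ≡ 1 (mod 4), so (469/757) = +(757/469).
Reduce top mod 469: now compute (288/469).
Pull out 2^5: since 469 ≡ 5 (mod 8), (2/469) = -1, so (2/469)^5 = -1.
Reciprocity: 9 ≡ 1 and 469 ≡ 1 (mod 4), so (9/469) = +(469/9).
Reduce top mod 9: now compute (1/9).
Reached (1/9) = 1. Collecting the sign flips along the way, the symbol is -1.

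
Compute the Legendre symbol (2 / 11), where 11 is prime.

Pull out 2: since 11 ≡ 3 (mod 8), (2/11) = -1.
Reached (1/11) = 1. Collecting the sign flips along the way, the symbol is -1.

-1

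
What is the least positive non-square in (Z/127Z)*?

(2/127) = +1, so 2 is a residue.
(3/127) = −1, so 3 is the smallest positive non-residue mod 127.

3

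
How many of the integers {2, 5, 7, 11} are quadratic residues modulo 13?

0

(2/13) = -1 → non-residue.
(5/13) = -1 → non-residue.
(7/13) = -1 → non-residue.
(11/13) = -1 → non-residue.
Total quadratic residues among the 4: 0.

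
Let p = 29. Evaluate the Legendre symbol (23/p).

1

Reciprocity: 23 ≡ 3 and 29 ≡ 1 (mod 4), so (23/29) = +(29/23).
Reduce top mod 23: now compute (6/23).
Pull out 2: since 23 ≡ 7 (mod 8), (2/23) = +1.
Reciprocity: 3 ≡ 3 and 23 ≡ 3 (mod 4), so (3/23) = −(23/3).
Reduce top mod 3: now compute (2/3).
Pull out 2: since 3 ≡ 3 (mod 8), (2/3) = -1.
Reached (1/3) = 1. Collecting the sign flips along the way, the symbol is +1.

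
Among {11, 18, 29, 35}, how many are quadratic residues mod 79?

2

(11/79) = +1 → QR.
(18/79) = +1 → QR.
(29/79) = -1 → non-residue.
(35/79) = -1 → non-residue.
Total quadratic residues among the 4: 2.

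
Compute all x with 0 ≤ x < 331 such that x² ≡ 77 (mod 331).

Since 331 ≡ 3 (mod 4), a square root of 77 is 77^((331+1)/4) = 77^83 mod 331.
Repeated squaring: 77^2≡302, 77^4≡179, 77^8≡265, 77^16≡53, 77^32≡161, 77^64≡103 (mod 331).
77^83 = 77^(64+16+2+1) ≡ 121 (mod 331).
Check: 121² = 14641 ≡ 77 (mod 331). The two roots are 121 and 210.

121, 210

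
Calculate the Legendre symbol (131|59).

-1

Euler's criterion: (131/59) ≡ 13^29 (mod 59).
13^2 ≡ 51 (mod 59)
13^4 ≡ 5 (mod 59)
13^8 ≡ 25 (mod 59)
13^16 ≡ 35 (mod 59)
13^29 = 13^(16+8+4+1) ≡ 58 (mod 59).
Result is 58 ≡ −1, so (131/59) = −1.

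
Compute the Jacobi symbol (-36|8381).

First reduce: -36 ≡ 8345 (mod 8381).
Reciprocity: 8345 ≡ 1 and 8381 ≡ 1 (mod 4), so (8345/8381) = +(8381/8345).
Reduce top mod 8345: now compute (36/8345).
Pull out 2^2: since 8345 ≡ 1 (mod 8), (2/8345) = +1, so (2/8345)^2 = +1.
Reciprocity: 9 ≡ 1 and 8345 ≡ 1 (mod 4), so (9/8345) = +(8345/9).
Reduce top mod 9: now compute (2/9).
Pull out 2: since 9 ≡ 1 (mod 8), (2/9) = +1.
Reached (1/9) = 1. Collecting the sign flips along the way, the symbol is +1.

1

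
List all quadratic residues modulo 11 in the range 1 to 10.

1 3 4 5 9

Square k = 1,…,5 (k and 11−k give the same square):
1²=1, 2²=4, 3²=9, 4²≡5, 5²≡3 (mod 11).
So the quadratic residues mod 11 are {1, 3, 4, 5, 9}.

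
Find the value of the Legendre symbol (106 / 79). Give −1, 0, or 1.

First reduce: 106 ≡ 27 (mod 79).
Reciprocity: 27 ≡ 3 and 79 ≡ 3 (mod 4), so (27/79) = −(79/27).
Reduce top mod 27: now compute (25/27).
Reciprocity: 25 ≡ 1 and 27 ≡ 3 (mod 4), so (25/27) = +(27/25).
Reduce top mod 25: now compute (2/25).
Pull out 2: since 25 ≡ 1 (mod 8), (2/25) = +1.
Reached (1/25) = 1. Collecting the sign flips along the way, the symbol is -1.

-1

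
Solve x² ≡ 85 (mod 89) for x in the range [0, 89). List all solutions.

89 ≡ 1 (mod 4), so we find a root by search.
Trying successive values, 21² = 441 ≡ 85 (mod 89). The other root is 89 − 21 = 68.

21, 68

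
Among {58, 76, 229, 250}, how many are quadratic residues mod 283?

1

(58/283) = -1 → non-residue.
(76/283) = -1 → non-residue.
(229/283) = -1 → non-residue.
(250/283) = +1 → QR.
Total quadratic residues among the 4: 1.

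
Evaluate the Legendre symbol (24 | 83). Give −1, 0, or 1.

Pull out 2^3: since 83 ≡ 3 (mod 8), (2/83) = -1, so (2/83)^3 = -1.
Reciprocity: 3 ≡ 3 and 83 ≡ 3 (mod 4), so (3/83) = −(83/3).
Reduce top mod 3: now compute (2/3).
Pull out 2: since 3 ≡ 3 (mod 8), (2/3) = -1.
Reached (1/3) = 1. Collecting the sign flips along the way, the symbol is -1.

-1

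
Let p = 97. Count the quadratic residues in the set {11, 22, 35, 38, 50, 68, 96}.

5

(11/97) = +1 → QR.
(22/97) = +1 → QR.
(35/97) = +1 → QR.
(38/97) = -1 → non-residue.
(50/97) = +1 → QR.
(68/97) = -1 → non-residue.
(96/97) = +1 → QR.
Total quadratic residues among the 7: 5.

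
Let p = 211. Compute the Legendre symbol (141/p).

Euler's criterion: (141/211) ≡ 141^105 (mod 211).
141^2 ≡ 47 (mod 211)
141^4 ≡ 99 (mod 211)
141^8 ≡ 95 (mod 211)
141^16 ≡ 163 (mod 211)
141^32 ≡ 194 (mod 211)
141^64 ≡ 78 (mod 211)
141^105 = 141^(64+32+8+1) ≡ 210 (mod 211).
Result is 210 ≡ −1, so (141/211) = −1.

-1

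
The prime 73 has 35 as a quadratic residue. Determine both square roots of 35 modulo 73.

20, 53

73 ≡ 1 (mod 4), so we find a root by search.
Trying successive values, 20² = 400 ≡ 35 (mod 73). The other root is 73 − 20 = 53.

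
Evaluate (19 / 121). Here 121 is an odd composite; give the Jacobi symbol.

1

Reciprocity: 19 ≡ 3 and 121 ≡ 1 (mod 4), so (19/121) = +(121/19).
Reduce top mod 19: now compute (7/19).
Reciprocity: 7 ≡ 3 and 19 ≡ 3 (mod 4), so (7/19) = −(19/7).
Reduce top mod 7: now compute (5/7).
Reciprocity: 5 ≡ 1 and 7 ≡ 3 (mod 4), so (5/7) = +(7/5).
Reduce top mod 5: now compute (2/5).
Pull out 2: since 5 ≡ 5 (mod 8), (2/5) = -1.
Reached (1/5) = 1. Collecting the sign flips along the way, the symbol is +1.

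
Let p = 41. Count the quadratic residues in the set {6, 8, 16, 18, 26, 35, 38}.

3

(6/41) = -1 → non-residue.
(8/41) = +1 → QR.
(16/41) = +1 → QR.
(18/41) = +1 → QR.
(26/41) = -1 → non-residue.
(35/41) = -1 → non-residue.
(38/41) = -1 → non-residue.
Total quadratic residues among the 7: 3.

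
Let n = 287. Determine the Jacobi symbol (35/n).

0

Reciprocity: 35 ≡ 3 and 287 ≡ 3 (mod 4), so (35/287) = −(287/35).
Reduce top mod 35: now compute (7/35).
Reciprocity: 7 ≡ 3 and 35 ≡ 3 (mod 4), so (7/35) = −(35/7).
Reduce top mod 7: now compute (0/7).
Top reduces to 0: gcd > 1, so the symbol is 0.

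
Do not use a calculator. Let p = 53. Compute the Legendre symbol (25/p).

Euler's criterion: (25/53) ≡ 25^26 (mod 53).
25^2 ≡ 42 (mod 53)
25^4 ≡ 15 (mod 53)
25^8 ≡ 13 (mod 53)
25^16 ≡ 10 (mod 53)
25^26 = 25^(16+8+2) ≡ 1 (mod 53).
Result is 1, so (25/53) = 1.

1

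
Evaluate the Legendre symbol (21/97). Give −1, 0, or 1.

Reciprocity: 21 ≡ 1 and 97 ≡ 1 (mod 4), so (21/97) = +(97/21).
Reduce top mod 21: now compute (13/21).
Reciprocity: 13 ≡ 1 and 21 ≡ 1 (mod 4), so (13/21) = +(21/13).
Reduce top mod 13: now compute (8/13).
Pull out 2^3: since 13 ≡ 5 (mod 8), (2/13) = -1, so (2/13)^3 = -1.
Reached (1/13) = 1. Collecting the sign flips along the way, the symbol is -1.

-1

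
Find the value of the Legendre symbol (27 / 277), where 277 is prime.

Reciprocity: 27 ≡ 3 and 277 ≡ 1 (mod 4), so (27/277) = +(277/27).
Reduce top mod 27: now compute (7/27).
Reciprocity: 7 ≡ 3 and 27 ≡ 3 (mod 4), so (7/27) = −(27/7).
Reduce top mod 7: now compute (6/7).
Pull out 2: since 7 ≡ 7 (mod 8), (2/7) = +1.
Reciprocity: 3 ≡ 3 and 7 ≡ 3 (mod 4), so (3/7) = −(7/3).
Reduce top mod 3: now compute (1/3).
Reached (1/3) = 1. Collecting the sign flips along the way, the symbol is +1.

1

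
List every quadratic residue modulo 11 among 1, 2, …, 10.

Square k = 1,…,5 (k and 11−k give the same square):
1²=1, 2²=4, 3²=9, 4²≡5, 5²≡3 (mod 11).
So the quadratic residues mod 11 are {1, 3, 4, 5, 9}.

1,3,4,5,9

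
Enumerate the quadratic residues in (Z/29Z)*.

Square k = 1,…,14 (k and 29−k give the same square):
1²=1, 2²=4, 3²=9, 4²=16, 5²=25, 6²≡7, 7²≡20, 8²≡6, 9²≡23, 10²≡13, 11²≡5, 12²≡28, 13²≡24, 14²≡22 (mod 29).
So the quadratic residues mod 29 are {1, 4, 5, 6, 7, 9, 13, 16, 20, 22, 23, 24, 25, 28}.

1, 4, 5, 6, 7, 9, 13, 16, 20, 22, 23, 24, 25, 28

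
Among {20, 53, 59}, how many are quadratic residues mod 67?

1

(20/67) = -1 → non-residue.
(53/67) = -1 → non-residue.
(59/67) = +1 → QR.
Total quadratic residues among the 3: 1.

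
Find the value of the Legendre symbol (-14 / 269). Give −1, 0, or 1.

First reduce: -14 ≡ 255 (mod 269).
Reciprocity: 255 ≡ 3 and 269 ≡ 1 (mod 4), so (255/269) = +(269/255).
Reduce top mod 255: now compute (14/255).
Pull out 2: since 255 ≡ 7 (mod 8), (2/255) = +1.
Reciprocity: 7 ≡ 3 and 255 ≡ 3 (mod 4), so (7/255) = −(255/7).
Reduce top mod 7: now compute (3/7).
Reciprocity: 3 ≡ 3 and 7 ≡ 3 (mod 4), so (3/7) = −(7/3).
Reduce top mod 3: now compute (1/3).
Reached (1/3) = 1. Collecting the sign flips along the way, the symbol is +1.

1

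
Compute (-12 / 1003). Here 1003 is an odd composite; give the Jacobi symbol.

1

First reduce: -12 ≡ 991 (mod 1003).
Reciprocity: 991 ≡ 3 and 1003 ≡ 3 (mod 4), so (991/1003) = −(1003/991).
Reduce top mod 991: now compute (12/991).
Pull out 2^2: since 991 ≡ 7 (mod 8), (2/991) = +1, so (2/991)^2 = +1.
Reciprocity: 3 ≡ 3 and 991 ≡ 3 (mod 4), so (3/991) = −(991/3).
Reduce top mod 3: now compute (1/3).
Reached (1/3) = 1. Collecting the sign flips along the way, the symbol is +1.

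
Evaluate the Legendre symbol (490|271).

1

First reduce: 490 ≡ 219 (mod 271).
Reciprocity: 219 ≡ 3 and 271 ≡ 3 (mod 4), so (219/271) = −(271/219).
Reduce top mod 219: now compute (52/219).
Pull out 2^2: since 219 ≡ 3 (mod 8), (2/219) = -1, so (2/219)^2 = +1.
Reciprocity: 13 ≡ 1 and 219 ≡ 3 (mod 4), so (13/219) = +(219/13).
Reduce top mod 13: now compute (11/13).
Reciprocity: 11 ≡ 3 and 13 ≡ 1 (mod 4), so (11/13) = +(13/11).
Reduce top mod 11: now compute (2/11).
Pull out 2: since 11 ≡ 3 (mod 8), (2/11) = -1.
Reached (1/11) = 1. Collecting the sign flips along the way, the symbol is +1.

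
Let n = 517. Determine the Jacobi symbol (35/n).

1

Reciprocity: 35 ≡ 3 and 517 ≡ 1 (mod 4), so (35/517) = +(517/35).
Reduce top mod 35: now compute (27/35).
Reciprocity: 27 ≡ 3 and 35 ≡ 3 (mod 4), so (27/35) = −(35/27).
Reduce top mod 27: now compute (8/27).
Pull out 2^3: since 27 ≡ 3 (mod 8), (2/27) = -1, so (2/27)^3 = -1.
Reached (1/27) = 1. Collecting the sign flips along the way, the symbol is +1.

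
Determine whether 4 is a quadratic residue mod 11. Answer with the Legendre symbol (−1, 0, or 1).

1

Pull out 2^2: since 11 ≡ 3 (mod 8), (2/11) = -1, so (2/11)^2 = +1.
Reached (1/11) = 1. Collecting the sign flips along the way, the symbol is +1.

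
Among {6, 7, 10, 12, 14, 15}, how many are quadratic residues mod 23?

(6/23) = +1 → QR.
(7/23) = -1 → non-residue.
(10/23) = -1 → non-residue.
(12/23) = +1 → QR.
(14/23) = -1 → non-residue.
(15/23) = -1 → non-residue.
Total quadratic residues among the 6: 2.

2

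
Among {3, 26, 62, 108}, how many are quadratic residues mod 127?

(3/127) = -1 → non-residue.
(26/127) = +1 → QR.
(62/127) = +1 → QR.
(108/127) = -1 → non-residue.
Total quadratic residues among the 4: 2.

2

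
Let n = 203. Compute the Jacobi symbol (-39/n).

1

First reduce: -39 ≡ 164 (mod 203).
Pull out 2^2: since 203 ≡ 3 (mod 8), (2/203) = -1, so (2/203)^2 = +1.
Reciprocity: 41 ≡ 1 and 203 ≡ 3 (mod 4), so (41/203) = +(203/41).
Reduce top mod 41: now compute (39/41).
Reciprocity: 39 ≡ 3 and 41 ≡ 1 (mod 4), so (39/41) = +(41/39).
Reduce top mod 39: now compute (2/39).
Pull out 2: since 39 ≡ 7 (mod 8), (2/39) = +1.
Reached (1/39) = 1. Collecting the sign flips along the way, the symbol is +1.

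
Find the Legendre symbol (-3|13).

First reduce: -3 ≡ 10 (mod 13).
Pull out 2: since 13 ≡ 5 (mod 8), (2/13) = -1.
Reciprocity: 5 ≡ 1 and 13 ≡ 1 (mod 4), so (5/13) = +(13/5).
Reduce top mod 5: now compute (3/5).
Reciprocity: 3 ≡ 3 and 5 ≡ 1 (mod 4), so (3/5) = +(5/3).
Reduce top mod 3: now compute (2/3).
Pull out 2: since 3 ≡ 3 (mod 8), (2/3) = -1.
Reached (1/3) = 1. Collecting the sign flips along the way, the symbol is +1.

1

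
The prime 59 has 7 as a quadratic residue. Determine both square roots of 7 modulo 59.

Since 59 ≡ 3 (mod 4), a square root of 7 is 7^((59+1)/4) = 7^15 mod 59.
Repeated squaring: 7^2≡49, 7^4≡41, 7^8≡29 (mod 59).
7^15 = 7^(8+4+2+1) ≡ 19 (mod 59).
Check: 19² = 361 ≡ 7 (mod 59). The two roots are 19 and 40.

19, 40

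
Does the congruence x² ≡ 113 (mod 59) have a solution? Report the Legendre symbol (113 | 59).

-1

First reduce: 113 ≡ 54 (mod 59).
Pull out 2: since 59 ≡ 3 (mod 8), (2/59) = -1.
Reciprocity: 27 ≡ 3 and 59 ≡ 3 (mod 4), so (27/59) = −(59/27).
Reduce top mod 27: now compute (5/27).
Reciprocity: 5 ≡ 1 and 27 ≡ 3 (mod 4), so (5/27) = +(27/5).
Reduce top mod 5: now compute (2/5).
Pull out 2: since 5 ≡ 5 (mod 8), (2/5) = -1.
Reached (1/5) = 1. Collecting the sign flips along the way, the symbol is -1.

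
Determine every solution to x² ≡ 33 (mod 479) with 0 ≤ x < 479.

118, 361

Since 479 ≡ 3 (mod 4), a square root of 33 is 33^((479+1)/4) = 33^120 mod 479.
Repeated squaring: 33^2≡131, 33^4≡396, 33^8≡183, 33^16≡438, 33^32≡244, 33^64≡140 (mod 479).
33^120 = 33^(64+32+16+8) ≡ 361 (mod 479).
Check: 361² = 130321 ≡ 33 (mod 479). The two roots are 118 and 361.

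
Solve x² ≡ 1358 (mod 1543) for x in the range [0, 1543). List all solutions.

Since 1543 ≡ 3 (mod 4), a square root of 1358 is 1358^((1543+1)/4) = 1358^386 mod 1543.
Repeated squaring: 1358^2≡279, 1358^4≡691, 1358^8≡694, 1358^16≡220, 1358^32≡567, 1358^64≡545, 1358^128≡769, 1358^256≡392 (mod 1543).
1358^386 = 1358^(256+128+2) ≡ 1234 (mod 1543).
Check: 1234² = 1522756 ≡ 1358 (mod 1543). The two roots are 309 and 1234.

309, 1234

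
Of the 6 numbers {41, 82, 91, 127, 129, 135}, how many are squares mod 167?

(41/167) = -1 → non-residue.
(82/167) = -1 → non-residue.
(91/167) = -1 → non-residue.
(127/167) = +1 → QR.
(129/167) = -1 → non-residue.
(135/167) = -1 → non-residue.
Total quadratic residues among the 6: 1.

1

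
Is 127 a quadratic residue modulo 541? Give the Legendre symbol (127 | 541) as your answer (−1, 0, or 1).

-1

Reciprocity: 127 ≡ 3 and 541 ≡ 1 (mod 4), so (127/541) = +(541/127).
Reduce top mod 127: now compute (33/127).
Reciprocity: 33 ≡ 1 and 127 ≡ 3 (mod 4), so (33/127) = +(127/33).
Reduce top mod 33: now compute (28/33).
Pull out 2^2: since 33 ≡ 1 (mod 8), (2/33) = +1, so (2/33)^2 = +1.
Reciprocity: 7 ≡ 3 and 33 ≡ 1 (mod 4), so (7/33) = +(33/7).
Reduce top mod 7: now compute (5/7).
Reciprocity: 5 ≡ 1 and 7 ≡ 3 (mod 4), so (5/7) = +(7/5).
Reduce top mod 5: now compute (2/5).
Pull out 2: since 5 ≡ 5 (mod 8), (2/5) = -1.
Reached (1/5) = 1. Collecting the sign flips along the way, the symbol is -1.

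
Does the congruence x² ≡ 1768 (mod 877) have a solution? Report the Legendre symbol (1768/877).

First reduce: 1768 ≡ 14 (mod 877).
Pull out 2: since 877 ≡ 5 (mod 8), (2/877) = -1.
Reciprocity: 7 ≡ 3 and 877 ≡ 1 (mod 4), so (7/877) = +(877/7).
Reduce top mod 7: now compute (2/7).
Pull out 2: since 7 ≡ 7 (mod 8), (2/7) = +1.
Reached (1/7) = 1. Collecting the sign flips along the way, the symbol is -1.

-1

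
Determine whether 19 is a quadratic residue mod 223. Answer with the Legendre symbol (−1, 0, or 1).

1

Reciprocity: 19 ≡ 3 and 223 ≡ 3 (mod 4), so (19/223) = −(223/19).
Reduce top mod 19: now compute (14/19).
Pull out 2: since 19 ≡ 3 (mod 8), (2/19) = -1.
Reciprocity: 7 ≡ 3 and 19 ≡ 3 (mod 4), so (7/19) = −(19/7).
Reduce top mod 7: now compute (5/7).
Reciprocity: 5 ≡ 1 and 7 ≡ 3 (mod 4), so (5/7) = +(7/5).
Reduce top mod 5: now compute (2/5).
Pull out 2: since 5 ≡ 5 (mod 8), (2/5) = -1.
Reached (1/5) = 1. Collecting the sign flips along the way, the symbol is +1.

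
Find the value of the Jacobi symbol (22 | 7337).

0

Pull out 2: since 7337 ≡ 1 (mod 8), (2/7337) = +1.
Reciprocity: 11 ≡ 3 and 7337 ≡ 1 (mod 4), so (11/7337) = +(7337/11).
Reduce top mod 11: now compute (0/11).
Top reduces to 0: gcd > 1, so the symbol is 0.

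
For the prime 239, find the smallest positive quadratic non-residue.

7

(2/239) = +1, so 2 is a residue.
(3/239) = +1, so 3 is a residue.
(4/239) = +1, so 4 is a residue.
(5/239) = +1, so 5 is a residue.
(6/239) = +1, so 6 is a residue.
(7/239) = −1, so 7 is the smallest positive non-residue mod 239.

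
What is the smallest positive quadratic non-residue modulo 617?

3

(2/617) = +1, so 2 is a residue.
(3/617) = −1, so 3 is the smallest positive non-residue mod 617.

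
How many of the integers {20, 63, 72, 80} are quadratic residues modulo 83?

(20/83) = -1 → non-residue.
(63/83) = +1 → QR.
(72/83) = -1 → non-residue.
(80/83) = -1 → non-residue.
Total quadratic residues among the 4: 1.

1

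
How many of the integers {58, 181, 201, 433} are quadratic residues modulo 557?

(58/557) = -1 → non-residue.
(181/557) = +1 → QR.
(201/557) = -1 → non-residue.
(433/557) = -1 → non-residue.
Total quadratic residues among the 4: 1.

1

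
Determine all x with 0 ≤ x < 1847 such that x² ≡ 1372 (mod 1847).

Since 1847 ≡ 3 (mod 4), a square root of 1372 is 1372^((1847+1)/4) = 1372^462 mod 1847.
Repeated squaring: 1372^2≡291, 1372^4≡1566, 1372^8≡1387, 1372^16≡1042, 1372^32≡1575, 1372^64≡104, 1372^128≡1581, 1372^256≡570 (mod 1847).
1372^462 = 1372^(256+128+64+8+4+2) ≡ 1367 (mod 1847).
Check: 1367² = 1868689 ≡ 1372 (mod 1847). The two roots are 480 and 1367.

480, 1367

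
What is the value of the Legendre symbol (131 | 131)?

0

First reduce: 131 ≡ 0 (mod 131).
Top reduces to 0: gcd > 1, so the symbol is 0.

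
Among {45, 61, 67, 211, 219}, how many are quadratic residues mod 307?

1

(45/307) = -1 → non-residue.
(61/307) = -1 → non-residue.
(67/307) = -1 → non-residue.
(211/307) = -1 → non-residue.
(219/307) = +1 → QR.
Total quadratic residues among the 5: 1.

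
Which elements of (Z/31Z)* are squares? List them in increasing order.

1, 2, 4, 5, 7, 8, 9, 10, 14, 16, 18, 19, 20, 25, 28

Square k = 1,…,15 (k and 31−k give the same square):
1²=1, 2²=4, 3²=9, 4²=16, 5²=25, 6²≡5, 7²≡18, 8²≡2, 9²≡19, 10²≡7, 11²≡28, 12²≡20, 13²≡14, 14²≡10, 15²≡8 (mod 31).
So the quadratic residues mod 31 are {1, 2, 4, 5, 7, 8, 9, 10, 14, 16, 18, 19, 20, 25, 28}.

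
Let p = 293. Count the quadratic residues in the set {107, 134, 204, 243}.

(107/293) = +1 → QR.
(134/293) = -1 → non-residue.
(204/293) = -1 → non-residue.
(243/293) = -1 → non-residue.
Total quadratic residues among the 4: 1.

1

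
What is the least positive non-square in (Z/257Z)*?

(2/257) = +1, so 2 is a residue.
(3/257) = −1, so 3 is the smallest positive non-residue mod 257.

3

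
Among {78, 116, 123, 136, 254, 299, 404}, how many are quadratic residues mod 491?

(78/491) = -1 → non-residue.
(116/491) = -1 → non-residue.
(123/491) = +1 → QR.
(136/491) = -1 → non-residue.
(254/491) = -1 → non-residue.
(299/491) = -1 → non-residue.
(404/491) = +1 → QR.
Total quadratic residues among the 7: 2.

2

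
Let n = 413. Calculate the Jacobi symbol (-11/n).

-1

First reduce: -11 ≡ 402 (mod 413).
Pull out 2: since 413 ≡ 5 (mod 8), (2/413) = -1.
Reciprocity: 201 ≡ 1 and 413 ≡ 1 (mod 4), so (201/413) = +(413/201).
Reduce top mod 201: now compute (11/201).
Reciprocity: 11 ≡ 3 and 201 ≡ 1 (mod 4), so (11/201) = +(201/11).
Reduce top mod 11: now compute (3/11).
Reciprocity: 3 ≡ 3 and 11 ≡ 3 (mod 4), so (3/11) = −(11/3).
Reduce top mod 3: now compute (2/3).
Pull out 2: since 3 ≡ 3 (mod 8), (2/3) = -1.
Reached (1/3) = 1. Collecting the sign flips along the way, the symbol is -1.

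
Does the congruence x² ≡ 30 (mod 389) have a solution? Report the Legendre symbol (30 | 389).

Pull out 2: since 389 ≡ 5 (mod 8), (2/389) = -1.
Reciprocity: 15 ≡ 3 and 389 ≡ 1 (mod 4), so (15/389) = +(389/15).
Reduce top mod 15: now compute (14/15).
Pull out 2: since 15 ≡ 7 (mod 8), (2/15) = +1.
Reciprocity: 7 ≡ 3 and 15 ≡ 3 (mod 4), so (7/15) = −(15/7).
Reduce top mod 7: now compute (1/7).
Reached (1/7) = 1. Collecting the sign flips along the way, the symbol is +1.

1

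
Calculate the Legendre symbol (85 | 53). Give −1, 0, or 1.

First reduce: 85 ≡ 32 (mod 53).
Pull out 2^5: since 53 ≡ 5 (mod 8), (2/53) = -1, so (2/53)^5 = -1.
Reached (1/53) = 1. Collecting the sign flips along the way, the symbol is -1.

-1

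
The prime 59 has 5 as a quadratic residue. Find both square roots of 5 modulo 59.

Since 59 ≡ 3 (mod 4), a square root of 5 is 5^((59+1)/4) = 5^15 mod 59.
Repeated squaring: 5^2≡25, 5^4≡35, 5^8≡45 (mod 59).
5^15 = 5^(8+4+2+1) ≡ 51 (mod 59).
Check: 51² = 2601 ≡ 5 (mod 59). The two roots are 8 and 51.

8, 51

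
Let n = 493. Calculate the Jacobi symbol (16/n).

Pull out 2^4: since 493 ≡ 5 (mod 8), (2/493) = -1, so (2/493)^4 = +1.
Reached (1/493) = 1. Collecting the sign flips along the way, the symbol is +1.

1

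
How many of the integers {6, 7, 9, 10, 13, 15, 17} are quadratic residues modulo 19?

(6/19) = +1 → QR.
(7/19) = +1 → QR.
(9/19) = +1 → QR.
(10/19) = -1 → non-residue.
(13/19) = -1 → non-residue.
(15/19) = -1 → non-residue.
(17/19) = +1 → QR.
Total quadratic residues among the 7: 4.

4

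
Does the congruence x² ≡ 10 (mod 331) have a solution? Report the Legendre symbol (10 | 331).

-1

Pull out 2: since 331 ≡ 3 (mod 8), (2/331) = -1.
Reciprocity: 5 ≡ 1 and 331 ≡ 3 (mod 4), so (5/331) = +(331/5).
Reduce top mod 5: now compute (1/5).
Reached (1/5) = 1. Collecting the sign flips along the way, the symbol is -1.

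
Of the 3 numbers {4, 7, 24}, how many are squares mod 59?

(4/59) = +1 → QR.
(7/59) = +1 → QR.
(24/59) = -1 → non-residue.
Total quadratic residues among the 3: 2.

2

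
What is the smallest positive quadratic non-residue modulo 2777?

3

(2/2777) = +1, so 2 is a residue.
(3/2777) = −1, so 3 is the smallest positive non-residue mod 2777.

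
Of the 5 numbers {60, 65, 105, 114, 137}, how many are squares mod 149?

1

(60/149) = -1 → non-residue.
(65/149) = -1 → non-residue.
(105/149) = -1 → non-residue.
(114/149) = +1 → QR.
(137/149) = -1 → non-residue.
Total quadratic residues among the 5: 1.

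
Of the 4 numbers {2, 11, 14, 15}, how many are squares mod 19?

(2/19) = -1 → non-residue.
(11/19) = +1 → QR.
(14/19) = -1 → non-residue.
(15/19) = -1 → non-residue.
Total quadratic residues among the 4: 1.

1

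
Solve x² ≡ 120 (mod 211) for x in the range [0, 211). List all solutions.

Since 211 ≡ 3 (mod 4), a square root of 120 is 120^((211+1)/4) = 120^53 mod 211.
Repeated squaring: 120^2≡52, 120^4≡172, 120^8≡44, 120^16≡37, 120^32≡103 (mod 211).
120^53 = 120^(32+16+4+1) ≡ 139 (mod 211).
Check: 139² = 19321 ≡ 120 (mod 211). The two roots are 72 and 139.

72, 139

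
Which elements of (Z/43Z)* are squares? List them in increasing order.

Square k = 1,…,21 (k and 43−k give the same square):
1²=1, 2²=4, 3²=9, 4²=16, 5²=25, 6²=36, 7²≡6, 8²≡21, 9²≡38, 10²≡14, 11²≡35, 12²≡15, 13²≡40, 14²≡24, 15²≡10, 16²≡41, 17²≡31, 18²≡23, 19²≡17, 20²≡13, 21²≡11 (mod 43).
So the quadratic residues mod 43 are {1, 4, 6, 9, 10, 11, 13, 14, 15, 16, 17, 21, 23, 24, 25, 31, 35, 36, 38, 40, 41}.

1, 4, 6, 9, 10, 11, 13, 14, 15, 16, 17, 21, 23, 24, 25, 31, 35, 36, 38, 40, 41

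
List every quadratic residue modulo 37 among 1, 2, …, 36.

1,3,4,7,9,10,11,12,16,21,25,26,27,28,30,33,34,36

Square k = 1,…,18 (k and 37−k give the same square):
1²=1, 2²=4, 3²=9, 4²=16, 5²=25, 6²=36, 7²≡12, 8²≡27, 9²≡7, 10²≡26, 11²≡10, 12²≡33, 13²≡21, 14²≡11, 15²≡3, 16²≡34, 17²≡30, 18²≡28 (mod 37).
So the quadratic residues mod 37 are {1, 3, 4, 7, 9, 10, 11, 12, 16, 21, 25, 26, 27, 28, 30, 33, 34, 36}.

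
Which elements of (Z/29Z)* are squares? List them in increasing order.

Square k = 1,…,14 (k and 29−k give the same square):
1²=1, 2²=4, 3²=9, 4²=16, 5²=25, 6²≡7, 7²≡20, 8²≡6, 9²≡23, 10²≡13, 11²≡5, 12²≡28, 13²≡24, 14²≡22 (mod 29).
So the quadratic residues mod 29 are {1, 4, 5, 6, 7, 9, 13, 16, 20, 22, 23, 24, 25, 28}.

1,4,5,6,7,9,13,16,20,22,23,24,25,28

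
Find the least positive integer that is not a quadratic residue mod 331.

(2/331) = −1, so 2 is the smallest positive non-residue mod 331.

2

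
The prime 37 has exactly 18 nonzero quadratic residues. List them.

1, 3, 4, 7, 9, 10, 11, 12, 16, 21, 25, 26, 27, 28, 30, 33, 34, 36

Square k = 1,…,18 (k and 37−k give the same square):
1²=1, 2²=4, 3²=9, 4²=16, 5²=25, 6²=36, 7²≡12, 8²≡27, 9²≡7, 10²≡26, 11²≡10, 12²≡33, 13²≡21, 14²≡11, 15²≡3, 16²≡34, 17²≡30, 18²≡28 (mod 37).
So the quadratic residues mod 37 are {1, 3, 4, 7, 9, 10, 11, 12, 16, 21, 25, 26, 27, 28, 30, 33, 34, 36}.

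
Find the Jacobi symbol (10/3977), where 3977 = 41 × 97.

Pull out 2: since 3977 ≡ 1 (mod 8), (2/3977) = +1.
Reciprocity: 5 ≡ 1 and 3977 ≡ 1 (mod 4), so (5/3977) = +(3977/5).
Reduce top mod 5: now compute (2/5).
Pull out 2: since 5 ≡ 5 (mod 8), (2/5) = -1.
Reached (1/5) = 1. Collecting the sign flips along the way, the symbol is -1.

-1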